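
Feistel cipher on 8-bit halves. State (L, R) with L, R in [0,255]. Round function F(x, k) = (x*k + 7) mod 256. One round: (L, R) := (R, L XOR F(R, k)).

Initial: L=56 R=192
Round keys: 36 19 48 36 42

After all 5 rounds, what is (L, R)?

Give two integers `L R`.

Answer: 147 221

Derivation:
Round 1 (k=36): L=192 R=63
Round 2 (k=19): L=63 R=116
Round 3 (k=48): L=116 R=248
Round 4 (k=36): L=248 R=147
Round 5 (k=42): L=147 R=221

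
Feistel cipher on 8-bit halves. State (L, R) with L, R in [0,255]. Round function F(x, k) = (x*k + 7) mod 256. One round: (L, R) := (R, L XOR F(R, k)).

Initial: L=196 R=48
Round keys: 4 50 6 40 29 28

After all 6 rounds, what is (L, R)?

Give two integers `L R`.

Answer: 175 241

Derivation:
Round 1 (k=4): L=48 R=3
Round 2 (k=50): L=3 R=173
Round 3 (k=6): L=173 R=22
Round 4 (k=40): L=22 R=218
Round 5 (k=29): L=218 R=175
Round 6 (k=28): L=175 R=241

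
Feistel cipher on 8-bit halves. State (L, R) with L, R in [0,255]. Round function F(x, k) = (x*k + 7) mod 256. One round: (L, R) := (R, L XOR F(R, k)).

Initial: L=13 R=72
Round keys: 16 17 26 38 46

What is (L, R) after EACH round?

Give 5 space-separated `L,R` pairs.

Answer: 72,138 138,121 121,219 219,240 240,252

Derivation:
Round 1 (k=16): L=72 R=138
Round 2 (k=17): L=138 R=121
Round 3 (k=26): L=121 R=219
Round 4 (k=38): L=219 R=240
Round 5 (k=46): L=240 R=252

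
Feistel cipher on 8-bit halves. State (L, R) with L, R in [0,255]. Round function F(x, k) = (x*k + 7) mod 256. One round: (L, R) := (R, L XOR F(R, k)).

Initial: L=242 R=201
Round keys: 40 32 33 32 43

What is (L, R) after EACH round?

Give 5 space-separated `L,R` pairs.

Answer: 201,157 157,110 110,168 168,105 105,2

Derivation:
Round 1 (k=40): L=201 R=157
Round 2 (k=32): L=157 R=110
Round 3 (k=33): L=110 R=168
Round 4 (k=32): L=168 R=105
Round 5 (k=43): L=105 R=2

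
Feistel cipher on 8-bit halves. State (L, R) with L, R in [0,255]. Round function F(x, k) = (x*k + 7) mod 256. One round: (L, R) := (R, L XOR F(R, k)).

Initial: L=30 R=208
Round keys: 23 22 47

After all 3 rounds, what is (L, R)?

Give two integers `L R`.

Round 1 (k=23): L=208 R=169
Round 2 (k=22): L=169 R=93
Round 3 (k=47): L=93 R=179

Answer: 93 179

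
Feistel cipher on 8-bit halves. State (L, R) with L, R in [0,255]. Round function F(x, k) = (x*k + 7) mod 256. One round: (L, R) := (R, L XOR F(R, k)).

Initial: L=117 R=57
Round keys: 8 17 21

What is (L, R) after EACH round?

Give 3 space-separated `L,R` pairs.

Answer: 57,186 186,88 88,133

Derivation:
Round 1 (k=8): L=57 R=186
Round 2 (k=17): L=186 R=88
Round 3 (k=21): L=88 R=133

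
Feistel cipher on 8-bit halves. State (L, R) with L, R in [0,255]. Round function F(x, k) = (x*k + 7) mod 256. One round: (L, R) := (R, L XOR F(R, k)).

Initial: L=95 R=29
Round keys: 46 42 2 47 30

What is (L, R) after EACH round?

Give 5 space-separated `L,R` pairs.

Answer: 29,98 98,6 6,113 113,192 192,246

Derivation:
Round 1 (k=46): L=29 R=98
Round 2 (k=42): L=98 R=6
Round 3 (k=2): L=6 R=113
Round 4 (k=47): L=113 R=192
Round 5 (k=30): L=192 R=246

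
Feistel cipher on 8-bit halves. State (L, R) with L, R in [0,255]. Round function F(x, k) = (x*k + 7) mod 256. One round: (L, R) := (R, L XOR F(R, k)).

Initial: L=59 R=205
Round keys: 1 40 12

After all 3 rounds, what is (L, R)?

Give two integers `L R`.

Answer: 146 48

Derivation:
Round 1 (k=1): L=205 R=239
Round 2 (k=40): L=239 R=146
Round 3 (k=12): L=146 R=48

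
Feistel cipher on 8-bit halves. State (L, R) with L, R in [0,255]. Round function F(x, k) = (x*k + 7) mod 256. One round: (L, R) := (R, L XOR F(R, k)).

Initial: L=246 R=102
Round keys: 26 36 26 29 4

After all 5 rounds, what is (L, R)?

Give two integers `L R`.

Round 1 (k=26): L=102 R=149
Round 2 (k=36): L=149 R=157
Round 3 (k=26): L=157 R=108
Round 4 (k=29): L=108 R=222
Round 5 (k=4): L=222 R=19

Answer: 222 19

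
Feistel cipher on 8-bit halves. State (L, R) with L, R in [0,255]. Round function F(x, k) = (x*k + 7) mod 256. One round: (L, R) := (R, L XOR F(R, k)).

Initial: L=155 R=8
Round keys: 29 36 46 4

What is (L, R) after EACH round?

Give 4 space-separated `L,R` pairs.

Round 1 (k=29): L=8 R=116
Round 2 (k=36): L=116 R=95
Round 3 (k=46): L=95 R=109
Round 4 (k=4): L=109 R=228

Answer: 8,116 116,95 95,109 109,228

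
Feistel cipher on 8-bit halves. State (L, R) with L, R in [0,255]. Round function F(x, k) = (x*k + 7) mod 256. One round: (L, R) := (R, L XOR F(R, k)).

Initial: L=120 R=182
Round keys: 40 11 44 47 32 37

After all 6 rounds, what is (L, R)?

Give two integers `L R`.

Answer: 215 151

Derivation:
Round 1 (k=40): L=182 R=15
Round 2 (k=11): L=15 R=26
Round 3 (k=44): L=26 R=112
Round 4 (k=47): L=112 R=141
Round 5 (k=32): L=141 R=215
Round 6 (k=37): L=215 R=151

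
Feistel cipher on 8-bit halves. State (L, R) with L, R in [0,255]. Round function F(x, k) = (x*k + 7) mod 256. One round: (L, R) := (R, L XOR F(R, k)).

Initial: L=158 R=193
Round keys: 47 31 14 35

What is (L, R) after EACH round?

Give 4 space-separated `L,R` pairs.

Answer: 193,232 232,222 222,195 195,110

Derivation:
Round 1 (k=47): L=193 R=232
Round 2 (k=31): L=232 R=222
Round 3 (k=14): L=222 R=195
Round 4 (k=35): L=195 R=110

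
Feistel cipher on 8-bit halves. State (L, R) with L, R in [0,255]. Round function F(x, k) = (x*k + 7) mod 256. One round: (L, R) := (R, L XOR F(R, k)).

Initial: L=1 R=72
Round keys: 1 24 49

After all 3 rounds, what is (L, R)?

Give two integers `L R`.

Round 1 (k=1): L=72 R=78
Round 2 (k=24): L=78 R=31
Round 3 (k=49): L=31 R=184

Answer: 31 184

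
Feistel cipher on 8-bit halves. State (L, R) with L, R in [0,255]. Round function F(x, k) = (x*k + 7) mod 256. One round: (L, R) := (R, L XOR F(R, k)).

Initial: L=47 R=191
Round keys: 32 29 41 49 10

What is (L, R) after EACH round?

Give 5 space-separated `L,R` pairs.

Answer: 191,200 200,16 16,95 95,38 38,220

Derivation:
Round 1 (k=32): L=191 R=200
Round 2 (k=29): L=200 R=16
Round 3 (k=41): L=16 R=95
Round 4 (k=49): L=95 R=38
Round 5 (k=10): L=38 R=220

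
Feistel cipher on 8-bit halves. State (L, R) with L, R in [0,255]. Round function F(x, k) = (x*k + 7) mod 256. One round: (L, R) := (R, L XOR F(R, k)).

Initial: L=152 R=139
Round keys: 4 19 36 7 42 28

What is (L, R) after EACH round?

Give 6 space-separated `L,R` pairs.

Answer: 139,171 171,51 51,152 152,28 28,7 7,215

Derivation:
Round 1 (k=4): L=139 R=171
Round 2 (k=19): L=171 R=51
Round 3 (k=36): L=51 R=152
Round 4 (k=7): L=152 R=28
Round 5 (k=42): L=28 R=7
Round 6 (k=28): L=7 R=215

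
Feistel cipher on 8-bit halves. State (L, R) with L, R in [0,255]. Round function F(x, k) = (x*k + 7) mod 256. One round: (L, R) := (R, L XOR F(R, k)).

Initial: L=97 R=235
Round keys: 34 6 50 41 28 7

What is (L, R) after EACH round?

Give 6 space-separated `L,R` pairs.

Round 1 (k=34): L=235 R=92
Round 2 (k=6): L=92 R=196
Round 3 (k=50): L=196 R=19
Round 4 (k=41): L=19 R=214
Round 5 (k=28): L=214 R=124
Round 6 (k=7): L=124 R=189

Answer: 235,92 92,196 196,19 19,214 214,124 124,189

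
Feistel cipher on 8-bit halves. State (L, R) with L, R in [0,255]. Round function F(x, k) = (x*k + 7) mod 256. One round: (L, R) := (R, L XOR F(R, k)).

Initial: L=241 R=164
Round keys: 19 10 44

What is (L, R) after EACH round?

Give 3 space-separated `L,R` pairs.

Answer: 164,194 194,63 63,25

Derivation:
Round 1 (k=19): L=164 R=194
Round 2 (k=10): L=194 R=63
Round 3 (k=44): L=63 R=25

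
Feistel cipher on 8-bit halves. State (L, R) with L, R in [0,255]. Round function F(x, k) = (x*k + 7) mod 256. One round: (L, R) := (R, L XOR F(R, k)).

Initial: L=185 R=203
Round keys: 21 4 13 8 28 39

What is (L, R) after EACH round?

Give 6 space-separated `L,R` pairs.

Answer: 203,23 23,168 168,152 152,111 111,179 179,35

Derivation:
Round 1 (k=21): L=203 R=23
Round 2 (k=4): L=23 R=168
Round 3 (k=13): L=168 R=152
Round 4 (k=8): L=152 R=111
Round 5 (k=28): L=111 R=179
Round 6 (k=39): L=179 R=35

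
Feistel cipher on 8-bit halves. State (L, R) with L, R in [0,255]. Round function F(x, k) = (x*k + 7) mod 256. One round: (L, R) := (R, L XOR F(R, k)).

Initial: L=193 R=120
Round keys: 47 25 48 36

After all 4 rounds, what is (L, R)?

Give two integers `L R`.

Answer: 185 86

Derivation:
Round 1 (k=47): L=120 R=206
Round 2 (k=25): L=206 R=93
Round 3 (k=48): L=93 R=185
Round 4 (k=36): L=185 R=86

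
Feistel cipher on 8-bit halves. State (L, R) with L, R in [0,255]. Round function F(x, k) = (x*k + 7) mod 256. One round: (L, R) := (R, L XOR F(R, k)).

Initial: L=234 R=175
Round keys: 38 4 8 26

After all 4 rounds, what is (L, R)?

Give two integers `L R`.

Round 1 (k=38): L=175 R=235
Round 2 (k=4): L=235 R=28
Round 3 (k=8): L=28 R=12
Round 4 (k=26): L=12 R=35

Answer: 12 35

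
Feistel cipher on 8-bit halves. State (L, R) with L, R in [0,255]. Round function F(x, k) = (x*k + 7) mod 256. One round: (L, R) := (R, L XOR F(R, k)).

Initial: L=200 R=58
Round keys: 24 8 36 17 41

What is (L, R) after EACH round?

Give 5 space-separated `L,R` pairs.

Round 1 (k=24): L=58 R=191
Round 2 (k=8): L=191 R=197
Round 3 (k=36): L=197 R=4
Round 4 (k=17): L=4 R=142
Round 5 (k=41): L=142 R=193

Answer: 58,191 191,197 197,4 4,142 142,193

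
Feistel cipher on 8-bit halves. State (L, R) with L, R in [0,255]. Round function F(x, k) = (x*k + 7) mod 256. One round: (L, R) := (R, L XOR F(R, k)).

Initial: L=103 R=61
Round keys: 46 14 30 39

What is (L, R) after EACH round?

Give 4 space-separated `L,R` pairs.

Answer: 61,154 154,78 78,177 177,176

Derivation:
Round 1 (k=46): L=61 R=154
Round 2 (k=14): L=154 R=78
Round 3 (k=30): L=78 R=177
Round 4 (k=39): L=177 R=176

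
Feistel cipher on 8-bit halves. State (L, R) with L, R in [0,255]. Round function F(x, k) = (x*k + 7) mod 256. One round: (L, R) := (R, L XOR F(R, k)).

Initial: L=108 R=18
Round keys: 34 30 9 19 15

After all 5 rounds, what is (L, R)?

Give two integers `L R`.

Round 1 (k=34): L=18 R=7
Round 2 (k=30): L=7 R=203
Round 3 (k=9): L=203 R=45
Round 4 (k=19): L=45 R=149
Round 5 (k=15): L=149 R=239

Answer: 149 239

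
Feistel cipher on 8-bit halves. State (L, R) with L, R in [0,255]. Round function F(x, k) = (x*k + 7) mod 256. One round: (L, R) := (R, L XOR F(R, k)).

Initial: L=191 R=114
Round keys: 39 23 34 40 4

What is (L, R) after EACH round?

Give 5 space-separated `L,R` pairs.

Answer: 114,218 218,239 239,31 31,48 48,216

Derivation:
Round 1 (k=39): L=114 R=218
Round 2 (k=23): L=218 R=239
Round 3 (k=34): L=239 R=31
Round 4 (k=40): L=31 R=48
Round 5 (k=4): L=48 R=216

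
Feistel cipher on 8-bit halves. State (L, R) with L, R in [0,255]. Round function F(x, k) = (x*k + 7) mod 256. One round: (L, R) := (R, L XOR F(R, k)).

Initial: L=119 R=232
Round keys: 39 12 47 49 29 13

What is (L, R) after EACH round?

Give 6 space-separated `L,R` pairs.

Round 1 (k=39): L=232 R=40
Round 2 (k=12): L=40 R=15
Round 3 (k=47): L=15 R=224
Round 4 (k=49): L=224 R=232
Round 5 (k=29): L=232 R=175
Round 6 (k=13): L=175 R=2

Answer: 232,40 40,15 15,224 224,232 232,175 175,2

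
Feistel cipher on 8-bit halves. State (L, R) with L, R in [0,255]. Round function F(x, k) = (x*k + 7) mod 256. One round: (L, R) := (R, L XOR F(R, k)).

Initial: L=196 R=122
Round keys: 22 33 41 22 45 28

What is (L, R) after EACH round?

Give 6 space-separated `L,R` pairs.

Round 1 (k=22): L=122 R=71
Round 2 (k=33): L=71 R=84
Round 3 (k=41): L=84 R=60
Round 4 (k=22): L=60 R=123
Round 5 (k=45): L=123 R=154
Round 6 (k=28): L=154 R=164

Answer: 122,71 71,84 84,60 60,123 123,154 154,164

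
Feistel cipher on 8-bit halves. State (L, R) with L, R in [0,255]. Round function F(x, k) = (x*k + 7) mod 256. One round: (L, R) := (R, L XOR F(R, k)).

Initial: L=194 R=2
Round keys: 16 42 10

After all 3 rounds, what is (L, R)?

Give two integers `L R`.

Round 1 (k=16): L=2 R=229
Round 2 (k=42): L=229 R=155
Round 3 (k=10): L=155 R=240

Answer: 155 240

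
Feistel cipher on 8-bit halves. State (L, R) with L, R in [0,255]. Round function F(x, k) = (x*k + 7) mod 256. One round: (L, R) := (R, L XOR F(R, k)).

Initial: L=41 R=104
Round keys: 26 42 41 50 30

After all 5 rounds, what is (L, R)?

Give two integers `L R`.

Answer: 84 251

Derivation:
Round 1 (k=26): L=104 R=190
Round 2 (k=42): L=190 R=91
Round 3 (k=41): L=91 R=36
Round 4 (k=50): L=36 R=84
Round 5 (k=30): L=84 R=251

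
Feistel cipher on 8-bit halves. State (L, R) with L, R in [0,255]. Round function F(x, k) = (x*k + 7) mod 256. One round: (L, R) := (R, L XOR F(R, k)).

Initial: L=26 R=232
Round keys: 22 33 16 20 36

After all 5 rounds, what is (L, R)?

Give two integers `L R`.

Answer: 51 25

Derivation:
Round 1 (k=22): L=232 R=237
Round 2 (k=33): L=237 R=124
Round 3 (k=16): L=124 R=42
Round 4 (k=20): L=42 R=51
Round 5 (k=36): L=51 R=25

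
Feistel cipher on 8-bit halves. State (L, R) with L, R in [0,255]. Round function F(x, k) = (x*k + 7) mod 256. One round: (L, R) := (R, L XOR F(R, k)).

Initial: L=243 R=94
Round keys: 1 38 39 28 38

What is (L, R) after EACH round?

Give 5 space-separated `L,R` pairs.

Answer: 94,150 150,21 21,172 172,194 194,127

Derivation:
Round 1 (k=1): L=94 R=150
Round 2 (k=38): L=150 R=21
Round 3 (k=39): L=21 R=172
Round 4 (k=28): L=172 R=194
Round 5 (k=38): L=194 R=127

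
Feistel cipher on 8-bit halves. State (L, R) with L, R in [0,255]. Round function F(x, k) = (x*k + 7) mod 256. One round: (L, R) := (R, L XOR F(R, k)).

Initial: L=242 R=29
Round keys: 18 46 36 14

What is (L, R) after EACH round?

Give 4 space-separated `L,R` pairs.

Round 1 (k=18): L=29 R=227
Round 2 (k=46): L=227 R=204
Round 3 (k=36): L=204 R=84
Round 4 (k=14): L=84 R=83

Answer: 29,227 227,204 204,84 84,83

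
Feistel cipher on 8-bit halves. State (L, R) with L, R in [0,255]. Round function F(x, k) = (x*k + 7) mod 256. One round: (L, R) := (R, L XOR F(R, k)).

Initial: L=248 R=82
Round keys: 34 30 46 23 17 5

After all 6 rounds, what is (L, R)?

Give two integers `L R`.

Answer: 79 84

Derivation:
Round 1 (k=34): L=82 R=19
Round 2 (k=30): L=19 R=19
Round 3 (k=46): L=19 R=98
Round 4 (k=23): L=98 R=198
Round 5 (k=17): L=198 R=79
Round 6 (k=5): L=79 R=84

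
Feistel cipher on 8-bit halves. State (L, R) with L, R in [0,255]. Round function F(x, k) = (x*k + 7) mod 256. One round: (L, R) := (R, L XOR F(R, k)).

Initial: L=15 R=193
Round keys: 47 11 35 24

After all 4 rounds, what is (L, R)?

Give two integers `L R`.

Round 1 (k=47): L=193 R=121
Round 2 (k=11): L=121 R=251
Round 3 (k=35): L=251 R=33
Round 4 (k=24): L=33 R=228

Answer: 33 228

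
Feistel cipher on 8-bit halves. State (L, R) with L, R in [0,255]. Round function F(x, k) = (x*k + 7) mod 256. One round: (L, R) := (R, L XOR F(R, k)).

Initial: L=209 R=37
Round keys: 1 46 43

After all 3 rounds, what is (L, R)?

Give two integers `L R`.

Round 1 (k=1): L=37 R=253
Round 2 (k=46): L=253 R=88
Round 3 (k=43): L=88 R=50

Answer: 88 50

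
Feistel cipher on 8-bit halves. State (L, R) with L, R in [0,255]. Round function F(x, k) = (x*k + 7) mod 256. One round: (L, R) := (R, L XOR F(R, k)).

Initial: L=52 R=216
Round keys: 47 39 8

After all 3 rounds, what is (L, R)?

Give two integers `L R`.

Round 1 (k=47): L=216 R=155
Round 2 (k=39): L=155 R=124
Round 3 (k=8): L=124 R=124

Answer: 124 124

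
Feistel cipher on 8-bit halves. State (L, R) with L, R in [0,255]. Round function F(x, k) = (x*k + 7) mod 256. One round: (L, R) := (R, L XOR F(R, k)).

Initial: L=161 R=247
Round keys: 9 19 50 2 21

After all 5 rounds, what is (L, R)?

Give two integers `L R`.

Round 1 (k=9): L=247 R=23
Round 2 (k=19): L=23 R=75
Round 3 (k=50): L=75 R=186
Round 4 (k=2): L=186 R=48
Round 5 (k=21): L=48 R=77

Answer: 48 77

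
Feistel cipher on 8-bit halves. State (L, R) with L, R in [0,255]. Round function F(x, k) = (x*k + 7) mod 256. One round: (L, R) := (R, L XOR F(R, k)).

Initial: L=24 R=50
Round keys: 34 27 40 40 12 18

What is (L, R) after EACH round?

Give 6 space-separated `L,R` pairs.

Answer: 50,179 179,218 218,164 164,125 125,71 71,120

Derivation:
Round 1 (k=34): L=50 R=179
Round 2 (k=27): L=179 R=218
Round 3 (k=40): L=218 R=164
Round 4 (k=40): L=164 R=125
Round 5 (k=12): L=125 R=71
Round 6 (k=18): L=71 R=120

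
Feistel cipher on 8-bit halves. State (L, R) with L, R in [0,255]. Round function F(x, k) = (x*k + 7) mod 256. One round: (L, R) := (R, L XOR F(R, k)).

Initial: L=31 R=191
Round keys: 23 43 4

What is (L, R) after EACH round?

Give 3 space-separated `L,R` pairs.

Round 1 (k=23): L=191 R=47
Round 2 (k=43): L=47 R=83
Round 3 (k=4): L=83 R=124

Answer: 191,47 47,83 83,124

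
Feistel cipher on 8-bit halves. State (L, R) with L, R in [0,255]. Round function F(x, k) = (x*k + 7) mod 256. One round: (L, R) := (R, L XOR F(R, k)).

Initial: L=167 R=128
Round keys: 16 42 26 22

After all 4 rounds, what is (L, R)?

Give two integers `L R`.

Answer: 157 66

Derivation:
Round 1 (k=16): L=128 R=160
Round 2 (k=42): L=160 R=199
Round 3 (k=26): L=199 R=157
Round 4 (k=22): L=157 R=66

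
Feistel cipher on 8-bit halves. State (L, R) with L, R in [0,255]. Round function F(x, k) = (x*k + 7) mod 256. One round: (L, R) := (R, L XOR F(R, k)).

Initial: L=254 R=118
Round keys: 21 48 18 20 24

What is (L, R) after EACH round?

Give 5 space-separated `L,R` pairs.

Answer: 118,75 75,97 97,146 146,14 14,197

Derivation:
Round 1 (k=21): L=118 R=75
Round 2 (k=48): L=75 R=97
Round 3 (k=18): L=97 R=146
Round 4 (k=20): L=146 R=14
Round 5 (k=24): L=14 R=197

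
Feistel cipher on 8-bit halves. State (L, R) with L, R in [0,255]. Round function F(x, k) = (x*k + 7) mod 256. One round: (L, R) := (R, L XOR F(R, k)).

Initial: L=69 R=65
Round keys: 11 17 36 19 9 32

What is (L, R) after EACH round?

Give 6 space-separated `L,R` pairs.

Round 1 (k=11): L=65 R=151
Round 2 (k=17): L=151 R=79
Round 3 (k=36): L=79 R=180
Round 4 (k=19): L=180 R=44
Round 5 (k=9): L=44 R=39
Round 6 (k=32): L=39 R=203

Answer: 65,151 151,79 79,180 180,44 44,39 39,203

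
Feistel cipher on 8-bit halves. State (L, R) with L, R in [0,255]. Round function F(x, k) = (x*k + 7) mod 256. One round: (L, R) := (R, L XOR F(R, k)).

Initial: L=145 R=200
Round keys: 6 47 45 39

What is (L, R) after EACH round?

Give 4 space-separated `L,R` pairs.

Answer: 200,38 38,201 201,122 122,84

Derivation:
Round 1 (k=6): L=200 R=38
Round 2 (k=47): L=38 R=201
Round 3 (k=45): L=201 R=122
Round 4 (k=39): L=122 R=84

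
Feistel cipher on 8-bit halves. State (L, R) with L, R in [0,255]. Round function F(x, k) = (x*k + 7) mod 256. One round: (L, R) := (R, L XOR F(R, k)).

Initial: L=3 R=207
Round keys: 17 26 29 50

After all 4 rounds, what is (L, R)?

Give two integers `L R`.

Answer: 176 161

Derivation:
Round 1 (k=17): L=207 R=197
Round 2 (k=26): L=197 R=198
Round 3 (k=29): L=198 R=176
Round 4 (k=50): L=176 R=161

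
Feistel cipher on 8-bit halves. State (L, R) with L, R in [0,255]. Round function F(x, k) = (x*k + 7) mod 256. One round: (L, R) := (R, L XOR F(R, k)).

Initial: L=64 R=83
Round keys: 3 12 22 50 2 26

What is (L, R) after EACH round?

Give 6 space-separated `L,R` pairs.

Answer: 83,64 64,84 84,127 127,129 129,118 118,130

Derivation:
Round 1 (k=3): L=83 R=64
Round 2 (k=12): L=64 R=84
Round 3 (k=22): L=84 R=127
Round 4 (k=50): L=127 R=129
Round 5 (k=2): L=129 R=118
Round 6 (k=26): L=118 R=130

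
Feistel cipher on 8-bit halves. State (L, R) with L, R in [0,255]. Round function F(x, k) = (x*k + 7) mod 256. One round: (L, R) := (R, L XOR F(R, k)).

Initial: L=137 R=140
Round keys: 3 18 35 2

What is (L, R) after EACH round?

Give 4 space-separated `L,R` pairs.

Round 1 (k=3): L=140 R=34
Round 2 (k=18): L=34 R=231
Round 3 (k=35): L=231 R=190
Round 4 (k=2): L=190 R=100

Answer: 140,34 34,231 231,190 190,100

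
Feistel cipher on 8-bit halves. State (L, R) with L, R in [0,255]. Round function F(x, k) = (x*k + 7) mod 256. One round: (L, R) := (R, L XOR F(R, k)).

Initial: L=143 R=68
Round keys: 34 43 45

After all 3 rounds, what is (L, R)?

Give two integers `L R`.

Answer: 195 206

Derivation:
Round 1 (k=34): L=68 R=128
Round 2 (k=43): L=128 R=195
Round 3 (k=45): L=195 R=206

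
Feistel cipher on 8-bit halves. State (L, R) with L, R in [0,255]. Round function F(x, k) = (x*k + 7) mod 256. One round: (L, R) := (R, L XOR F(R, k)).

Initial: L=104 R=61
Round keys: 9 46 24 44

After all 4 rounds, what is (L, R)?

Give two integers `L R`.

Round 1 (k=9): L=61 R=68
Round 2 (k=46): L=68 R=2
Round 3 (k=24): L=2 R=115
Round 4 (k=44): L=115 R=201

Answer: 115 201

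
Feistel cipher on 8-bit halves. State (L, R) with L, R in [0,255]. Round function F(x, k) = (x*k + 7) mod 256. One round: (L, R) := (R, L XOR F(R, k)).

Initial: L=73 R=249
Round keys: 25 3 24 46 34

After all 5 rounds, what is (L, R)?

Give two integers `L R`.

Answer: 40 9

Derivation:
Round 1 (k=25): L=249 R=17
Round 2 (k=3): L=17 R=195
Round 3 (k=24): L=195 R=94
Round 4 (k=46): L=94 R=40
Round 5 (k=34): L=40 R=9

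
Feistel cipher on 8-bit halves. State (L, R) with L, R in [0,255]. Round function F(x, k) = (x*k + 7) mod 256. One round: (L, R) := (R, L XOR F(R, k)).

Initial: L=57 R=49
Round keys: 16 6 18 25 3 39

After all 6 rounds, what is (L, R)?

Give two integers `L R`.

Round 1 (k=16): L=49 R=46
Round 2 (k=6): L=46 R=42
Round 3 (k=18): L=42 R=213
Round 4 (k=25): L=213 R=254
Round 5 (k=3): L=254 R=212
Round 6 (k=39): L=212 R=173

Answer: 212 173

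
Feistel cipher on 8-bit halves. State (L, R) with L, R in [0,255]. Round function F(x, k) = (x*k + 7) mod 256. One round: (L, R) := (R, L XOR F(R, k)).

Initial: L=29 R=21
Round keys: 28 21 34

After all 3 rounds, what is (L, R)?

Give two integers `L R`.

Answer: 120 185

Derivation:
Round 1 (k=28): L=21 R=78
Round 2 (k=21): L=78 R=120
Round 3 (k=34): L=120 R=185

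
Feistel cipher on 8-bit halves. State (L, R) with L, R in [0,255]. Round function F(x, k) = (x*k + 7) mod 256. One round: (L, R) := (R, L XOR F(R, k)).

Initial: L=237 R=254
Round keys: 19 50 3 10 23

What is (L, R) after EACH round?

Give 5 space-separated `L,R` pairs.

Answer: 254,12 12,161 161,230 230,162 162,115

Derivation:
Round 1 (k=19): L=254 R=12
Round 2 (k=50): L=12 R=161
Round 3 (k=3): L=161 R=230
Round 4 (k=10): L=230 R=162
Round 5 (k=23): L=162 R=115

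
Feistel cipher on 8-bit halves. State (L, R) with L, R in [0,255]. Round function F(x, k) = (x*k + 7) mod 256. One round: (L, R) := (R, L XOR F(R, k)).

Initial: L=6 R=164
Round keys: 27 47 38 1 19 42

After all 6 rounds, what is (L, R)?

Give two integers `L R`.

Round 1 (k=27): L=164 R=85
Round 2 (k=47): L=85 R=6
Round 3 (k=38): L=6 R=190
Round 4 (k=1): L=190 R=195
Round 5 (k=19): L=195 R=62
Round 6 (k=42): L=62 R=240

Answer: 62 240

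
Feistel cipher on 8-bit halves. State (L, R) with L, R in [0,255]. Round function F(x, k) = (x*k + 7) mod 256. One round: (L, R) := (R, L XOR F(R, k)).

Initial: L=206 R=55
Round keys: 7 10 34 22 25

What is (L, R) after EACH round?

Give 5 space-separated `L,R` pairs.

Round 1 (k=7): L=55 R=70
Round 2 (k=10): L=70 R=244
Round 3 (k=34): L=244 R=41
Round 4 (k=22): L=41 R=121
Round 5 (k=25): L=121 R=241

Answer: 55,70 70,244 244,41 41,121 121,241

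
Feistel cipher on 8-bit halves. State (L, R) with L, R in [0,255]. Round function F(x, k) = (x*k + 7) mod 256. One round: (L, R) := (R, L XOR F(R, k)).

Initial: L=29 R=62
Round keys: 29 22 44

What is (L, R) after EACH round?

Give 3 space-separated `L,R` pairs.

Answer: 62,16 16,89 89,67

Derivation:
Round 1 (k=29): L=62 R=16
Round 2 (k=22): L=16 R=89
Round 3 (k=44): L=89 R=67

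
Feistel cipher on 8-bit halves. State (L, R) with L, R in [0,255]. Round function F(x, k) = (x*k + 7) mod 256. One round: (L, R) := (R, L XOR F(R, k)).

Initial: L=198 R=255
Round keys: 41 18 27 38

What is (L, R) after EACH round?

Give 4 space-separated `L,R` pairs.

Answer: 255,24 24,72 72,135 135,89

Derivation:
Round 1 (k=41): L=255 R=24
Round 2 (k=18): L=24 R=72
Round 3 (k=27): L=72 R=135
Round 4 (k=38): L=135 R=89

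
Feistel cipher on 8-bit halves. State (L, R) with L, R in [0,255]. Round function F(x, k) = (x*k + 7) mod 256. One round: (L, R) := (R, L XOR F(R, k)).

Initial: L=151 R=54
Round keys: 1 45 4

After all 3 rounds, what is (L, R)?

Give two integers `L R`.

Round 1 (k=1): L=54 R=170
Round 2 (k=45): L=170 R=223
Round 3 (k=4): L=223 R=41

Answer: 223 41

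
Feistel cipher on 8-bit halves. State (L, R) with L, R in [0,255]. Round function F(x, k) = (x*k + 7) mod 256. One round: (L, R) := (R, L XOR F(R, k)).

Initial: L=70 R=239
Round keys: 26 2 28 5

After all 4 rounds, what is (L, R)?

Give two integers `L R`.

Answer: 116 185

Derivation:
Round 1 (k=26): L=239 R=11
Round 2 (k=2): L=11 R=242
Round 3 (k=28): L=242 R=116
Round 4 (k=5): L=116 R=185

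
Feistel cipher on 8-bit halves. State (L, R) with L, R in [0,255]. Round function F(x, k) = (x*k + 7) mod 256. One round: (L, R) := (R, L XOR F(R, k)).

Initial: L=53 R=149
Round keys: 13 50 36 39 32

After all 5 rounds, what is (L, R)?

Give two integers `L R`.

Answer: 153 29

Derivation:
Round 1 (k=13): L=149 R=173
Round 2 (k=50): L=173 R=68
Round 3 (k=36): L=68 R=58
Round 4 (k=39): L=58 R=153
Round 5 (k=32): L=153 R=29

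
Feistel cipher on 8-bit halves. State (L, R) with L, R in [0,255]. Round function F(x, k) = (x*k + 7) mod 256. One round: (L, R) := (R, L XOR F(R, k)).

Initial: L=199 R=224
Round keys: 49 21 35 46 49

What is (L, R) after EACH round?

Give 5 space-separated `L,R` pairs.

Round 1 (k=49): L=224 R=32
Round 2 (k=21): L=32 R=71
Round 3 (k=35): L=71 R=156
Round 4 (k=46): L=156 R=72
Round 5 (k=49): L=72 R=83

Answer: 224,32 32,71 71,156 156,72 72,83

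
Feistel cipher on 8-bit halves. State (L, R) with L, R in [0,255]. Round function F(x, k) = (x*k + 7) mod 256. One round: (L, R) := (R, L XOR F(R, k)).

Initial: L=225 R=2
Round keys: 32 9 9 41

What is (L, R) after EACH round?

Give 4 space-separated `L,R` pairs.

Round 1 (k=32): L=2 R=166
Round 2 (k=9): L=166 R=223
Round 3 (k=9): L=223 R=120
Round 4 (k=41): L=120 R=224

Answer: 2,166 166,223 223,120 120,224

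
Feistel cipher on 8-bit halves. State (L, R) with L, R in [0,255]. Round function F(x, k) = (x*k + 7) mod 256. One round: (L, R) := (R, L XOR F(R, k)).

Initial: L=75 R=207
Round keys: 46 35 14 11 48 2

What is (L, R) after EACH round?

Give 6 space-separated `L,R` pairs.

Round 1 (k=46): L=207 R=114
Round 2 (k=35): L=114 R=82
Round 3 (k=14): L=82 R=241
Round 4 (k=11): L=241 R=48
Round 5 (k=48): L=48 R=246
Round 6 (k=2): L=246 R=195

Answer: 207,114 114,82 82,241 241,48 48,246 246,195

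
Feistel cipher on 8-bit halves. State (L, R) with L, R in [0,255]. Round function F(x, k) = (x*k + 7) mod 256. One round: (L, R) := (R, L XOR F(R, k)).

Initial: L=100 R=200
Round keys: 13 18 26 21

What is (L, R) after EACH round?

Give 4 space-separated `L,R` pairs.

Answer: 200,75 75,133 133,194 194,116

Derivation:
Round 1 (k=13): L=200 R=75
Round 2 (k=18): L=75 R=133
Round 3 (k=26): L=133 R=194
Round 4 (k=21): L=194 R=116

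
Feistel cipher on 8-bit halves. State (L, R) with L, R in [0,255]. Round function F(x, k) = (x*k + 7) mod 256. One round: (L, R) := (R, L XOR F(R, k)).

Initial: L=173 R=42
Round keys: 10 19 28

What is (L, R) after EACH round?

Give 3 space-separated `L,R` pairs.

Answer: 42,6 6,83 83,29

Derivation:
Round 1 (k=10): L=42 R=6
Round 2 (k=19): L=6 R=83
Round 3 (k=28): L=83 R=29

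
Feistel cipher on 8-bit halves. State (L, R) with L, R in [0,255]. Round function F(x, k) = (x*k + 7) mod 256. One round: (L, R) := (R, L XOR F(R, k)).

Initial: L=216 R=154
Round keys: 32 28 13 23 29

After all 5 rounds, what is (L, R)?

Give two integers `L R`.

Answer: 69 3

Derivation:
Round 1 (k=32): L=154 R=159
Round 2 (k=28): L=159 R=241
Round 3 (k=13): L=241 R=219
Round 4 (k=23): L=219 R=69
Round 5 (k=29): L=69 R=3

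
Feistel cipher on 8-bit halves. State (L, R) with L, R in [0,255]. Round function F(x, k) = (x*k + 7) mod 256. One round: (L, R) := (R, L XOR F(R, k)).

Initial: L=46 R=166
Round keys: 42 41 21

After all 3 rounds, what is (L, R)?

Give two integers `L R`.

Answer: 218 132

Derivation:
Round 1 (k=42): L=166 R=109
Round 2 (k=41): L=109 R=218
Round 3 (k=21): L=218 R=132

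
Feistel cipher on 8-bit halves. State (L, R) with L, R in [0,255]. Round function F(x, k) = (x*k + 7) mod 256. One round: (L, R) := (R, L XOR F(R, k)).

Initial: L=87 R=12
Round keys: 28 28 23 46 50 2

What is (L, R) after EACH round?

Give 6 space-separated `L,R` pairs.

Round 1 (k=28): L=12 R=0
Round 2 (k=28): L=0 R=11
Round 3 (k=23): L=11 R=4
Round 4 (k=46): L=4 R=180
Round 5 (k=50): L=180 R=43
Round 6 (k=2): L=43 R=233

Answer: 12,0 0,11 11,4 4,180 180,43 43,233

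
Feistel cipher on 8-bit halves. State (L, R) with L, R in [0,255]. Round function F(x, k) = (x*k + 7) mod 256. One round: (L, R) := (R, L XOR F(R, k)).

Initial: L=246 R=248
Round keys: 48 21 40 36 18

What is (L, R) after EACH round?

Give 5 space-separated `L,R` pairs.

Round 1 (k=48): L=248 R=113
Round 2 (k=21): L=113 R=180
Round 3 (k=40): L=180 R=86
Round 4 (k=36): L=86 R=171
Round 5 (k=18): L=171 R=91

Answer: 248,113 113,180 180,86 86,171 171,91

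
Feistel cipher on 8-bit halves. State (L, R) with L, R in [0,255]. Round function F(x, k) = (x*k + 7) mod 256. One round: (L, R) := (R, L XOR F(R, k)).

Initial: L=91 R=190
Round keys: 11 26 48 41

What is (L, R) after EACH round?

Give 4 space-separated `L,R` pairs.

Answer: 190,106 106,117 117,157 157,89

Derivation:
Round 1 (k=11): L=190 R=106
Round 2 (k=26): L=106 R=117
Round 3 (k=48): L=117 R=157
Round 4 (k=41): L=157 R=89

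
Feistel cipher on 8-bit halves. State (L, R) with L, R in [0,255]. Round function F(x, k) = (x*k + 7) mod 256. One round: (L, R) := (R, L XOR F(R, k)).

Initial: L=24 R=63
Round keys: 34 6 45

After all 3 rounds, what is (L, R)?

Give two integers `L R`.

Answer: 202 244

Derivation:
Round 1 (k=34): L=63 R=125
Round 2 (k=6): L=125 R=202
Round 3 (k=45): L=202 R=244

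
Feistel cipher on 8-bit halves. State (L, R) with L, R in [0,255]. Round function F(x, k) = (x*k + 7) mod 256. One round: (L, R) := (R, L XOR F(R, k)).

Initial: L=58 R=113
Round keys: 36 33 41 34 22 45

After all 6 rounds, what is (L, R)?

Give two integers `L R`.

Answer: 142 13

Derivation:
Round 1 (k=36): L=113 R=209
Round 2 (k=33): L=209 R=137
Round 3 (k=41): L=137 R=41
Round 4 (k=34): L=41 R=240
Round 5 (k=22): L=240 R=142
Round 6 (k=45): L=142 R=13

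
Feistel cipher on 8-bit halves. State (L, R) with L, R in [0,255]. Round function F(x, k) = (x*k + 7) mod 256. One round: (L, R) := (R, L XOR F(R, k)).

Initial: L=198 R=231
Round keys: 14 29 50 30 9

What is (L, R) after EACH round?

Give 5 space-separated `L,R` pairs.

Answer: 231,111 111,125 125,30 30,246 246,179

Derivation:
Round 1 (k=14): L=231 R=111
Round 2 (k=29): L=111 R=125
Round 3 (k=50): L=125 R=30
Round 4 (k=30): L=30 R=246
Round 5 (k=9): L=246 R=179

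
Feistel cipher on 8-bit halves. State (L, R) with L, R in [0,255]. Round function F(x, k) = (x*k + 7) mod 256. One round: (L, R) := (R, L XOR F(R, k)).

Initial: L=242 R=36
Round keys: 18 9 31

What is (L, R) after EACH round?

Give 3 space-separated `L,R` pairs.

Round 1 (k=18): L=36 R=125
Round 2 (k=9): L=125 R=72
Round 3 (k=31): L=72 R=194

Answer: 36,125 125,72 72,194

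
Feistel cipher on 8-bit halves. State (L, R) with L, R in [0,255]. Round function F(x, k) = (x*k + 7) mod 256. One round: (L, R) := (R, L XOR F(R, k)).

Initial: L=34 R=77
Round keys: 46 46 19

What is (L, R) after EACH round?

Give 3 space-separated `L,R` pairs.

Answer: 77,255 255,148 148,252

Derivation:
Round 1 (k=46): L=77 R=255
Round 2 (k=46): L=255 R=148
Round 3 (k=19): L=148 R=252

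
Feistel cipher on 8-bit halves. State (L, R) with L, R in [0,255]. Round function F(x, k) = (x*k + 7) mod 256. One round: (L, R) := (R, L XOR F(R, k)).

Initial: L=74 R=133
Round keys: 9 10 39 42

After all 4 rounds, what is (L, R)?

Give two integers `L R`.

Round 1 (k=9): L=133 R=254
Round 2 (k=10): L=254 R=118
Round 3 (k=39): L=118 R=255
Round 4 (k=42): L=255 R=171

Answer: 255 171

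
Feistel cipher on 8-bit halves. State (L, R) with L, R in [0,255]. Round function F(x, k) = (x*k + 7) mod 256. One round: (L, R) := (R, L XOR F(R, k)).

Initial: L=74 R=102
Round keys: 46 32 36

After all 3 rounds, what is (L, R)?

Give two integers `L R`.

Round 1 (k=46): L=102 R=17
Round 2 (k=32): L=17 R=65
Round 3 (k=36): L=65 R=58

Answer: 65 58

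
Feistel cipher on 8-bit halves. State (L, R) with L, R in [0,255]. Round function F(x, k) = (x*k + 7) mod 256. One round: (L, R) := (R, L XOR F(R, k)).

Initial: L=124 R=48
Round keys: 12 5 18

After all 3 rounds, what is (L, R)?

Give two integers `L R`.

Answer: 30 24

Derivation:
Round 1 (k=12): L=48 R=59
Round 2 (k=5): L=59 R=30
Round 3 (k=18): L=30 R=24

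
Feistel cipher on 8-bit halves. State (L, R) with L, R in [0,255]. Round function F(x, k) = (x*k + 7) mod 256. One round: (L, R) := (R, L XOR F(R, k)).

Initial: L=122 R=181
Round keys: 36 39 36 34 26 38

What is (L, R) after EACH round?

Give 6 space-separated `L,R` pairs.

Answer: 181,1 1,155 155,210 210,112 112,181 181,149

Derivation:
Round 1 (k=36): L=181 R=1
Round 2 (k=39): L=1 R=155
Round 3 (k=36): L=155 R=210
Round 4 (k=34): L=210 R=112
Round 5 (k=26): L=112 R=181
Round 6 (k=38): L=181 R=149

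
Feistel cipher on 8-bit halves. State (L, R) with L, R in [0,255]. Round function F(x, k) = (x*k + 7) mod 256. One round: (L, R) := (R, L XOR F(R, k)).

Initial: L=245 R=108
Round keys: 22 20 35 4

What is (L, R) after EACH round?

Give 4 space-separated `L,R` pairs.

Answer: 108,186 186,227 227,170 170,76

Derivation:
Round 1 (k=22): L=108 R=186
Round 2 (k=20): L=186 R=227
Round 3 (k=35): L=227 R=170
Round 4 (k=4): L=170 R=76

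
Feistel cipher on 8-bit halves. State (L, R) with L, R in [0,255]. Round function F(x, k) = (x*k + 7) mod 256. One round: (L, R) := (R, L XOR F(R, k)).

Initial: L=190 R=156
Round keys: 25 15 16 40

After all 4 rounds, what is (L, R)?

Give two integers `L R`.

Answer: 154 81

Derivation:
Round 1 (k=25): L=156 R=253
Round 2 (k=15): L=253 R=70
Round 3 (k=16): L=70 R=154
Round 4 (k=40): L=154 R=81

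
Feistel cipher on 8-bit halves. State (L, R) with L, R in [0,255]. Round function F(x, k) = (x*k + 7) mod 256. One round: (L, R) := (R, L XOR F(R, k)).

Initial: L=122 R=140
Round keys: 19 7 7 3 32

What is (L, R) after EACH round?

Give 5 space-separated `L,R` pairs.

Answer: 140,17 17,242 242,180 180,209 209,147

Derivation:
Round 1 (k=19): L=140 R=17
Round 2 (k=7): L=17 R=242
Round 3 (k=7): L=242 R=180
Round 4 (k=3): L=180 R=209
Round 5 (k=32): L=209 R=147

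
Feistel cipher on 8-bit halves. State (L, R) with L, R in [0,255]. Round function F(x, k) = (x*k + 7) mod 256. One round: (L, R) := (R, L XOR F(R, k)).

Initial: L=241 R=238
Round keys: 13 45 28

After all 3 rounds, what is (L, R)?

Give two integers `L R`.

Answer: 109 31

Derivation:
Round 1 (k=13): L=238 R=236
Round 2 (k=45): L=236 R=109
Round 3 (k=28): L=109 R=31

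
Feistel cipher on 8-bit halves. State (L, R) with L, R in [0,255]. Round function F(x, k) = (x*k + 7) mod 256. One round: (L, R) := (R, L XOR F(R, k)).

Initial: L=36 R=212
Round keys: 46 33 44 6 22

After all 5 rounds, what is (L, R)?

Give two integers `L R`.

Answer: 201 57

Derivation:
Round 1 (k=46): L=212 R=59
Round 2 (k=33): L=59 R=118
Round 3 (k=44): L=118 R=116
Round 4 (k=6): L=116 R=201
Round 5 (k=22): L=201 R=57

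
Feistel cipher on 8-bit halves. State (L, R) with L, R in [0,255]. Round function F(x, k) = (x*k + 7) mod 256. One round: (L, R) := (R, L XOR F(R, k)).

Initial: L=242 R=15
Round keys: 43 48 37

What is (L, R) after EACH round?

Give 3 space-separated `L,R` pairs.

Answer: 15,126 126,168 168,49

Derivation:
Round 1 (k=43): L=15 R=126
Round 2 (k=48): L=126 R=168
Round 3 (k=37): L=168 R=49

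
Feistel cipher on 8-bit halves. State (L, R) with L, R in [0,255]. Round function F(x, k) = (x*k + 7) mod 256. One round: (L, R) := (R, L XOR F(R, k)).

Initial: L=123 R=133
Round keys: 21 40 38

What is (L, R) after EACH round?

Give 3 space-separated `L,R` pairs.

Answer: 133,139 139,58 58,40

Derivation:
Round 1 (k=21): L=133 R=139
Round 2 (k=40): L=139 R=58
Round 3 (k=38): L=58 R=40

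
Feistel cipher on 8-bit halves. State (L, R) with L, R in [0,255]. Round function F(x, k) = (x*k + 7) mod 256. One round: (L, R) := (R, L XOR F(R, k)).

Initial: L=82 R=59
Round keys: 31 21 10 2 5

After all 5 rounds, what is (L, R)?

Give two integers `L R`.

Answer: 103 119

Derivation:
Round 1 (k=31): L=59 R=126
Round 2 (k=21): L=126 R=102
Round 3 (k=10): L=102 R=125
Round 4 (k=2): L=125 R=103
Round 5 (k=5): L=103 R=119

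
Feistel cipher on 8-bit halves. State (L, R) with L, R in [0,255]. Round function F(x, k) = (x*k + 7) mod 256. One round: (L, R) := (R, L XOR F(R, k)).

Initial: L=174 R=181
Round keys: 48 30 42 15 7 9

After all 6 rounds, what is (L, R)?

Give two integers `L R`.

Round 1 (k=48): L=181 R=89
Round 2 (k=30): L=89 R=192
Round 3 (k=42): L=192 R=222
Round 4 (k=15): L=222 R=201
Round 5 (k=7): L=201 R=88
Round 6 (k=9): L=88 R=214

Answer: 88 214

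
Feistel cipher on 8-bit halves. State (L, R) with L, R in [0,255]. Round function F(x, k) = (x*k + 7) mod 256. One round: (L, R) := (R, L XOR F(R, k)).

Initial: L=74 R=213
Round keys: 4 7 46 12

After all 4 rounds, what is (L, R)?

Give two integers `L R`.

Answer: 208 108

Derivation:
Round 1 (k=4): L=213 R=17
Round 2 (k=7): L=17 R=171
Round 3 (k=46): L=171 R=208
Round 4 (k=12): L=208 R=108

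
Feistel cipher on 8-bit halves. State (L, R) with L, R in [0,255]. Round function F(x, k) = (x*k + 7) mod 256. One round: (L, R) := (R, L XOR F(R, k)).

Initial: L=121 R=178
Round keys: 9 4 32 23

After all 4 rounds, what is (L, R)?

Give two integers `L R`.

Round 1 (k=9): L=178 R=48
Round 2 (k=4): L=48 R=117
Round 3 (k=32): L=117 R=151
Round 4 (k=23): L=151 R=237

Answer: 151 237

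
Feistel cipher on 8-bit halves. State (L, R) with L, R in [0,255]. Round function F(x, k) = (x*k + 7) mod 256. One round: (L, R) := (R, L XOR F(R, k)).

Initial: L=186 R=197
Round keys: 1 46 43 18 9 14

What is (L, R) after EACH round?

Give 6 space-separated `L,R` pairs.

Answer: 197,118 118,254 254,199 199,251 251,29 29,102

Derivation:
Round 1 (k=1): L=197 R=118
Round 2 (k=46): L=118 R=254
Round 3 (k=43): L=254 R=199
Round 4 (k=18): L=199 R=251
Round 5 (k=9): L=251 R=29
Round 6 (k=14): L=29 R=102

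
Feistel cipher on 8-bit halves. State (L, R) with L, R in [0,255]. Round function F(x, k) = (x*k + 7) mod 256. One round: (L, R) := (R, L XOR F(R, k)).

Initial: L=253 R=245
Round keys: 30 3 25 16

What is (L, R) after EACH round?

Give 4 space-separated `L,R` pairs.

Round 1 (k=30): L=245 R=64
Round 2 (k=3): L=64 R=50
Round 3 (k=25): L=50 R=169
Round 4 (k=16): L=169 R=165

Answer: 245,64 64,50 50,169 169,165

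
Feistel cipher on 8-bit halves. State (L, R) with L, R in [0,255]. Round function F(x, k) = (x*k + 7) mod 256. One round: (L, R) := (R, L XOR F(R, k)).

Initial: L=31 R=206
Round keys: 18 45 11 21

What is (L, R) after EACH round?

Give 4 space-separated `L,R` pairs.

Answer: 206,156 156,189 189,186 186,244

Derivation:
Round 1 (k=18): L=206 R=156
Round 2 (k=45): L=156 R=189
Round 3 (k=11): L=189 R=186
Round 4 (k=21): L=186 R=244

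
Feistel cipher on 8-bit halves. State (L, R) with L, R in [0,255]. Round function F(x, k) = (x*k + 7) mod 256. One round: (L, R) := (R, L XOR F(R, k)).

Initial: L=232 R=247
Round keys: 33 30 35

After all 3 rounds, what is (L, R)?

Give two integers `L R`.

Round 1 (k=33): L=247 R=54
Round 2 (k=30): L=54 R=172
Round 3 (k=35): L=172 R=189

Answer: 172 189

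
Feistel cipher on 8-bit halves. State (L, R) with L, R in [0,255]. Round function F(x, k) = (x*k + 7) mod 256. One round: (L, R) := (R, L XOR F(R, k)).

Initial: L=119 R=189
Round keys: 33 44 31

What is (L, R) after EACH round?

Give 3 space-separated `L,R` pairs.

Round 1 (k=33): L=189 R=19
Round 2 (k=44): L=19 R=246
Round 3 (k=31): L=246 R=194

Answer: 189,19 19,246 246,194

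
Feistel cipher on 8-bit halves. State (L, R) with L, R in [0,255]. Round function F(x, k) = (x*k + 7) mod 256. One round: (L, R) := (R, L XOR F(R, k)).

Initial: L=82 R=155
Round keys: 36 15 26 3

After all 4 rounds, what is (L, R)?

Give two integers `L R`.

Answer: 216 130

Derivation:
Round 1 (k=36): L=155 R=129
Round 2 (k=15): L=129 R=13
Round 3 (k=26): L=13 R=216
Round 4 (k=3): L=216 R=130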